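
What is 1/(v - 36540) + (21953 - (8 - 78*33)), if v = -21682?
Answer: 1427545217/58222 ≈ 24519.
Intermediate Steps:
1/(v - 36540) + (21953 - (8 - 78*33)) = 1/(-21682 - 36540) + (21953 - (8 - 78*33)) = 1/(-58222) + (21953 - (8 - 2574)) = -1/58222 + (21953 - 1*(-2566)) = -1/58222 + (21953 + 2566) = -1/58222 + 24519 = 1427545217/58222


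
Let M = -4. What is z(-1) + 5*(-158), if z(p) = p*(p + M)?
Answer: -785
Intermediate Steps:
z(p) = p*(-4 + p) (z(p) = p*(p - 4) = p*(-4 + p))
z(-1) + 5*(-158) = -(-4 - 1) + 5*(-158) = -1*(-5) - 790 = 5 - 790 = -785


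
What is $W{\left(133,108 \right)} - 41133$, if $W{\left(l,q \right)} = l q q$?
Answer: $1510179$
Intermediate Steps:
$W{\left(l,q \right)} = l q^{2}$
$W{\left(133,108 \right)} - 41133 = 133 \cdot 108^{2} - 41133 = 133 \cdot 11664 - 41133 = 1551312 - 41133 = 1510179$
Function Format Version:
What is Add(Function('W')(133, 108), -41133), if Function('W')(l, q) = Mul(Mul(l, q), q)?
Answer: 1510179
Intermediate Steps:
Function('W')(l, q) = Mul(l, Pow(q, 2))
Add(Function('W')(133, 108), -41133) = Add(Mul(133, Pow(108, 2)), -41133) = Add(Mul(133, 11664), -41133) = Add(1551312, -41133) = 1510179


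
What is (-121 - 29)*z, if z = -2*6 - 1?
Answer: 1950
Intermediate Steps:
z = -13 (z = -12 - 1 = -13)
(-121 - 29)*z = (-121 - 29)*(-13) = -150*(-13) = 1950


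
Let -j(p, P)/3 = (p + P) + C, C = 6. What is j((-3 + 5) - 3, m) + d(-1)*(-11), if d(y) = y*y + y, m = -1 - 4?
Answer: 0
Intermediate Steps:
m = -5
j(p, P) = -18 - 3*P - 3*p (j(p, P) = -3*((p + P) + 6) = -3*((P + p) + 6) = -3*(6 + P + p) = -18 - 3*P - 3*p)
d(y) = y + y**2 (d(y) = y**2 + y = y + y**2)
j((-3 + 5) - 3, m) + d(-1)*(-11) = (-18 - 3*(-5) - 3*((-3 + 5) - 3)) - (1 - 1)*(-11) = (-18 + 15 - 3*(2 - 3)) - 1*0*(-11) = (-18 + 15 - 3*(-1)) + 0*(-11) = (-18 + 15 + 3) + 0 = 0 + 0 = 0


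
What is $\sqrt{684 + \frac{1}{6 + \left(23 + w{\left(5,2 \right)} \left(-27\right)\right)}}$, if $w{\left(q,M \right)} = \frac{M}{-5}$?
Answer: $\frac{\sqrt{27088079}}{199} \approx 26.154$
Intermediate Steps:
$w{\left(q,M \right)} = - \frac{M}{5}$ ($w{\left(q,M \right)} = M \left(- \frac{1}{5}\right) = - \frac{M}{5}$)
$\sqrt{684 + \frac{1}{6 + \left(23 + w{\left(5,2 \right)} \left(-27\right)\right)}} = \sqrt{684 + \frac{1}{6 + \left(23 + \left(- \frac{1}{5}\right) 2 \left(-27\right)\right)}} = \sqrt{684 + \frac{1}{6 + \left(23 - - \frac{54}{5}\right)}} = \sqrt{684 + \frac{1}{6 + \left(23 + \frac{54}{5}\right)}} = \sqrt{684 + \frac{1}{6 + \frac{169}{5}}} = \sqrt{684 + \frac{1}{\frac{199}{5}}} = \sqrt{684 + \frac{5}{199}} = \sqrt{\frac{136121}{199}} = \frac{\sqrt{27088079}}{199}$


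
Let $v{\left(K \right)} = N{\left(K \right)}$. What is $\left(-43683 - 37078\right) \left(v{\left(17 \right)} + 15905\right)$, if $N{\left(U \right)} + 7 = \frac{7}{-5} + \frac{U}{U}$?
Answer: $- \frac{6419530368}{5} \approx -1.2839 \cdot 10^{9}$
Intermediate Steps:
$N{\left(U \right)} = - \frac{37}{5}$ ($N{\left(U \right)} = -7 + \left(\frac{7}{-5} + \frac{U}{U}\right) = -7 + \left(7 \left(- \frac{1}{5}\right) + 1\right) = -7 + \left(- \frac{7}{5} + 1\right) = -7 - \frac{2}{5} = - \frac{37}{5}$)
$v{\left(K \right)} = - \frac{37}{5}$
$\left(-43683 - 37078\right) \left(v{\left(17 \right)} + 15905\right) = \left(-43683 - 37078\right) \left(- \frac{37}{5} + 15905\right) = \left(-43683 - 37078\right) \frac{79488}{5} = \left(-80761\right) \frac{79488}{5} = - \frac{6419530368}{5}$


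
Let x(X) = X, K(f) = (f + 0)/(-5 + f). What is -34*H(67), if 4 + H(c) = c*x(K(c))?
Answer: -72097/31 ≈ -2325.7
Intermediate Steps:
K(f) = f/(-5 + f)
H(c) = -4 + c²/(-5 + c) (H(c) = -4 + c*(c/(-5 + c)) = -4 + c²/(-5 + c))
-34*H(67) = -34*(20 + 67² - 4*67)/(-5 + 67) = -34*(20 + 4489 - 268)/62 = -17*4241/31 = -34*4241/62 = -72097/31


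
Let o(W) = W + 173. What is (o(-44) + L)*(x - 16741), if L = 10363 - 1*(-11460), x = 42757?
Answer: 571103232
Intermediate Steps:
o(W) = 173 + W
L = 21823 (L = 10363 + 11460 = 21823)
(o(-44) + L)*(x - 16741) = ((173 - 44) + 21823)*(42757 - 16741) = (129 + 21823)*26016 = 21952*26016 = 571103232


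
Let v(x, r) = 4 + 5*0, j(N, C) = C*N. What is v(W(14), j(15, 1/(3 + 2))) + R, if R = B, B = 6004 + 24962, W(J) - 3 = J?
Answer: 30970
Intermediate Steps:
W(J) = 3 + J
B = 30966
v(x, r) = 4 (v(x, r) = 4 + 0 = 4)
R = 30966
v(W(14), j(15, 1/(3 + 2))) + R = 4 + 30966 = 30970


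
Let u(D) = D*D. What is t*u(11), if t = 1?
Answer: 121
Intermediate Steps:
u(D) = D²
t*u(11) = 1*11² = 1*121 = 121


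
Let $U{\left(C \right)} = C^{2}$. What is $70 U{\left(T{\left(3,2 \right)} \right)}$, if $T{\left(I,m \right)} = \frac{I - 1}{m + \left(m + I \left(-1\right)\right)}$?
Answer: $280$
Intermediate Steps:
$T{\left(I,m \right)} = \frac{-1 + I}{- I + 2 m}$ ($T{\left(I,m \right)} = \frac{-1 + I}{m - \left(I - m\right)} = \frac{-1 + I}{- I + 2 m}$)
$70 U{\left(T{\left(3,2 \right)} \right)} = 70 \left(\frac{1 - 3}{3 - 4}\right)^{2} = 70 \left(\frac{1}{-1} \left(-2\right)\right)^{2} = 70 \left(\left(-1\right) \left(-2\right)\right)^{2} = 70 \cdot 2^{2} = 70 \cdot 4 = 280$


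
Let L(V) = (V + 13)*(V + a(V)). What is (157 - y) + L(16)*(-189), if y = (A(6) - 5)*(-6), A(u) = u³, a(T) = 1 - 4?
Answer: -69830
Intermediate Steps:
a(T) = -3
L(V) = (-3 + V)*(13 + V) (L(V) = (V + 13)*(V - 3) = (13 + V)*(-3 + V) = (-3 + V)*(13 + V))
y = -1266 (y = (6³ - 5)*(-6) = (216 - 5)*(-6) = 211*(-6) = -1266)
(157 - y) + L(16)*(-189) = (157 - 1*(-1266)) + (-39 + 16² + 10*16)*(-189) = (157 + 1266) + (-39 + 256 + 160)*(-189) = 1423 + 377*(-189) = 1423 - 71253 = -69830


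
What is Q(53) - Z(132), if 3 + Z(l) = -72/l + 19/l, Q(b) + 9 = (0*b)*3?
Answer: -739/132 ≈ -5.5985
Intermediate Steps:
Q(b) = -9 (Q(b) = -9 + (0*b)*3 = -9 + 0*3 = -9 + 0 = -9)
Z(l) = -3 - 53/l (Z(l) = -3 + (-72/l + 19/l) = -3 - 53/l)
Q(53) - Z(132) = -9 - (-3 - 53/132) = -9 - 1*(-449/132) = -9 + 449/132 = -739/132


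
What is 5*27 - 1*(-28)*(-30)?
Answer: -705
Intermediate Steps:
5*27 - 1*(-28)*(-30) = 135 + 28*(-30) = 135 - 840 = -705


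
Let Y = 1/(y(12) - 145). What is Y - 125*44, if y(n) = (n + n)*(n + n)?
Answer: -2370499/431 ≈ -5500.0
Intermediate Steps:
y(n) = 4*n² (y(n) = (2*n)*(2*n) = 4*n²)
Y = 1/431 (Y = 1/(4*12² - 145) = 1/(4*144 - 145) = 1/(576 - 145) = 1/431 ≈ 0.0023202)
Y - 125*44 = 1/431 - 125*44 = 1/431 - 5500 = -2370499/431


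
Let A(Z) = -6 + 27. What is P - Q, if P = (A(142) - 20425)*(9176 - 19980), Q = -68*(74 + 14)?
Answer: 220450800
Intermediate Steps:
Q = -5984 (Q = -68*88 = -5984)
A(Z) = 21
P = 220444816 (P = (21 - 20425)*(9176 - 19980) = -20404*(-10804) = 220444816)
P - Q = 220444816 - 1*(-5984) = 220444816 + 5984 = 220450800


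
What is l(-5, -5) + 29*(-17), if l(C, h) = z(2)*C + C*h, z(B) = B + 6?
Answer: -508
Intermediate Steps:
z(B) = 6 + B
l(C, h) = 8*C + C*h (l(C, h) = (6 + 2)*C + C*h = 8*C + C*h)
l(-5, -5) + 29*(-17) = -5*(8 - 5) + 29*(-17) = -5*3 - 493 = -15 - 493 = -508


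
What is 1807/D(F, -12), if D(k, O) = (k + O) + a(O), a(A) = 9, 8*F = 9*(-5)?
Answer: -14456/69 ≈ -209.51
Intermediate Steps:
F = -45/8 (F = (9*(-5))/8 = (⅛)*(-45) = -45/8 ≈ -5.6250)
D(k, O) = 9 + O + k (D(k, O) = (k + O) + 9 = (O + k) + 9 = 9 + O + k)
1807/D(F, -12) = 1807/(9 - 12 - 45/8) = 1807/(-69/8) = 1807*(-8/69) = -14456/69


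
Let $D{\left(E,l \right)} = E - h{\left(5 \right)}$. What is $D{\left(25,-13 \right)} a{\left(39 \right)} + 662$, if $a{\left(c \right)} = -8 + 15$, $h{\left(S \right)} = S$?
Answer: $802$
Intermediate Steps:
$a{\left(c \right)} = 7$
$D{\left(E,l \right)} = -5 + E$ ($D{\left(E,l \right)} = E - 5 = -5 + E$)
$D{\left(25,-13 \right)} a{\left(39 \right)} + 662 = \left(-5 + 25\right) 7 + 662 = 20 \cdot 7 + 662 = 140 + 662 = 802$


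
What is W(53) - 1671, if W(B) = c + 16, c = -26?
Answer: -1681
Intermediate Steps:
W(B) = -10 (W(B) = -26 + 16 = -10)
W(53) - 1671 = -10 - 1671 = -1681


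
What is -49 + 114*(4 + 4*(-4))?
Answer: -1417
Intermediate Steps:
-49 + 114*(4 + 4*(-4)) = -49 + 114*(4 - 16) = -49 + 114*(-12) = -49 - 1368 = -1417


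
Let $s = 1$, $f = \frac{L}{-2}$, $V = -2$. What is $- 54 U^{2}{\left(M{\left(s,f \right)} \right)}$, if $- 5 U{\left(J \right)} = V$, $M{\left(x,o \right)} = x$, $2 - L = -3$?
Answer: $- \frac{216}{25} \approx -8.64$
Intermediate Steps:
$L = 5$ ($L = 2 - -3 = 2 + 3 = 5$)
$f = - \frac{5}{2}$ ($f = \frac{5}{-2} = 5 \left(- \frac{1}{2}\right) = - \frac{5}{2} \approx -2.5$)
$U{\left(J \right)} = \frac{2}{5}$ ($U{\left(J \right)} = \left(- \frac{1}{5}\right) \left(-2\right) = \frac{2}{5}$)
$- 54 U^{2}{\left(M{\left(s,f \right)} \right)} = - 54 \left(\frac{2}{5}\right)^{2} = \left(-54\right) \frac{4}{25} = - \frac{216}{25}$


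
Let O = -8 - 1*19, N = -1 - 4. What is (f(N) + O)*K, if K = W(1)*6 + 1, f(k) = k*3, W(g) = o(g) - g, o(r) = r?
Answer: -42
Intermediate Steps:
N = -5
W(g) = 0 (W(g) = g - g = 0)
O = -27 (O = -8 - 19 = -27)
f(k) = 3*k
K = 1 (K = 0*6 + 1 = 0 + 1 = 1)
(f(N) + O)*K = (3*(-5) - 27)*1 = (-15 - 27)*1 = -42*1 = -42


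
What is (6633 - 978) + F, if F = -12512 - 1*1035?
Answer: -7892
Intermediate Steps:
F = -13547 (F = -12512 - 1035 = -13547)
(6633 - 978) + F = (6633 - 978) - 13547 = 5655 - 13547 = -7892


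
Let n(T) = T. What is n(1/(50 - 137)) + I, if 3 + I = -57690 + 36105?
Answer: -1878157/87 ≈ -21588.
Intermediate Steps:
I = -21588 (I = -3 + (-57690 + 36105) = -3 - 21585 = -21588)
n(1/(50 - 137)) + I = 1/(50 - 137) - 21588 = 1/(-87) - 21588 = -1/87 - 21588 = -1878157/87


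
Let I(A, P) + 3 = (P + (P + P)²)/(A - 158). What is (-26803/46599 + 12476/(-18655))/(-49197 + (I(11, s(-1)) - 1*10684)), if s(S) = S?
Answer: 154482727/7436777019555 ≈ 2.0773e-5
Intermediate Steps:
I(A, P) = -3 + (P + 4*P²)/(-158 + A) (I(A, P) = -3 + (P + (P + P)²)/(A - 158) = -3 + (P + (2*P)²)/(-158 + A) = -3 + (P + 4*P²)/(-158 + A))
(-26803/46599 + 12476/(-18655))/(-49197 + (I(11, s(-1)) - 1*10684)) = (-26803/46599 + 12476/(-18655))/(-49197 + ((474 - 1 - 3*11 + 4*(-1)²)/(-158 + 11) - 1*10684)) = (-26803*1/46599 + 12476*(-1/18655))/(-49197 + ((474 - 1 - 33 + 4*1)/(-147) - 10684)) = (-547/951 - 12476/18655)/(-49197 + (-(474 - 1 - 33 + 4)/147 - 10684)) = -22068961/(17740905*(-49197 + (-1/147*444 - 10684))) = -22068961/(17740905*(-49197 + (-148/49 - 10684))) = -22068961/(17740905*(-49197 - 523664/49)) = -22068961/(17740905*(-2934317/49)) = -22068961/17740905*(-49/2934317) = 154482727/7436777019555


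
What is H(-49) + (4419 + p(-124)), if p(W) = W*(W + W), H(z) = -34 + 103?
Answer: 35240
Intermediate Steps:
H(z) = 69
p(W) = 2*W² (p(W) = W*(2*W) = 2*W²)
H(-49) + (4419 + p(-124)) = 69 + (4419 + 2*(-124)²) = 69 + (4419 + 2*15376) = 69 + (4419 + 30752) = 69 + 35171 = 35240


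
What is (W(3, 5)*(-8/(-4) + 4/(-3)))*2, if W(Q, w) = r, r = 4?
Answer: 16/3 ≈ 5.3333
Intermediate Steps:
W(Q, w) = 4
(W(3, 5)*(-8/(-4) + 4/(-3)))*2 = (4*(-8/(-4) + 4/(-3)))*2 = (4*(-8*(-¼) + 4*(-⅓)))*2 = (4*(2 - 4/3))*2 = (4*(⅔))*2 = (8/3)*2 = 16/3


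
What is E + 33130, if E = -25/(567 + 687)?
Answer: 41544995/1254 ≈ 33130.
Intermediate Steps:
E = -25/1254 ≈ -0.019936
E + 33130 = -25/1254 + 33130 = 41544995/1254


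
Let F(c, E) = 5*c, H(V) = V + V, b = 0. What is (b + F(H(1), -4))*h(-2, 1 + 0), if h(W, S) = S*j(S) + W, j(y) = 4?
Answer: 20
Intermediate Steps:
H(V) = 2*V
h(W, S) = W + 4*S (h(W, S) = S*4 + W = 4*S + W = W + 4*S)
(b + F(H(1), -4))*h(-2, 1 + 0) = (0 + 5*(2*1))*(-2 + 4*(1 + 0)) = (0 + 5*2)*(-2 + 4*1) = (0 + 10)*(-2 + 4) = 10*2 = 20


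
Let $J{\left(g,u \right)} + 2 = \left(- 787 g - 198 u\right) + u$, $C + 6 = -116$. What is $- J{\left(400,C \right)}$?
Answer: $290768$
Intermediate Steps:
$C = -122$ ($C = -6 - 116 = -122$)
$J{\left(g,u \right)} = -2 - 787 g - 197 u$ ($J{\left(g,u \right)} = -2 + \left(\left(- 787 g - 198 u\right) + u\right) = -2 - \left(197 u + 787 g\right) = -2 - 787 g - 197 u$)
$- J{\left(400,C \right)} = - (-2 - 314800 - -24034) = - (-2 - 314800 + 24034) = \left(-1\right) \left(-290768\right) = 290768$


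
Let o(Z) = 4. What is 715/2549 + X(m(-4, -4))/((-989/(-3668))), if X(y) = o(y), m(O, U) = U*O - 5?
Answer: 38106063/2520961 ≈ 15.116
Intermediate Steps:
m(O, U) = -5 + O*U (m(O, U) = O*U - 5 = -5 + O*U)
X(y) = 4
715/2549 + X(m(-4, -4))/((-989/(-3668))) = 715/2549 + 4/((-989/(-3668))) = 715*(1/2549) + 4/((-989*(-1/3668))) = 715/2549 + 4/(989/3668) = 715/2549 + 4*(3668/989) = 715/2549 + 14672/989 = 38106063/2520961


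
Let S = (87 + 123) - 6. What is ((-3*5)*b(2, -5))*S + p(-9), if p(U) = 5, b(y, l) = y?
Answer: -6115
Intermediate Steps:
S = 204 (S = 210 - 6 = 204)
((-3*5)*b(2, -5))*S + p(-9) = (-3*5*2)*204 + 5 = -15*2*204 + 5 = -30*204 + 5 = -6120 + 5 = -6115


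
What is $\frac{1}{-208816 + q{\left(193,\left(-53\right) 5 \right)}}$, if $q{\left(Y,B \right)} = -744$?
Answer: $- \frac{1}{209560} \approx -4.7719 \cdot 10^{-6}$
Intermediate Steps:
$\frac{1}{-208816 + q{\left(193,\left(-53\right) 5 \right)}} = \frac{1}{-208816 - 744} = \frac{1}{-209560} = - \frac{1}{209560}$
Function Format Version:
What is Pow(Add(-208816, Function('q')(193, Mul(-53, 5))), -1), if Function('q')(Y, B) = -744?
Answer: Rational(-1, 209560) ≈ -4.7719e-6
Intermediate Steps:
Pow(Add(-208816, Function('q')(193, Mul(-53, 5))), -1) = Pow(Add(-208816, -744), -1) = Pow(-209560, -1) = Rational(-1, 209560)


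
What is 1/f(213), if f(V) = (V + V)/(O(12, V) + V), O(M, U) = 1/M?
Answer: 2557/5112 ≈ 0.50020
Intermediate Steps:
f(V) = 2*V/(1/12 + V) (f(V) = (V + V)/(1/12 + V) = (2*V)/(1/12 + V) = 2*V/(1/12 + V))
1/f(213) = 1/(24*213/(1 + 12*213)) = 1/(24*213/(1 + 2556)) = 1/(24*213/2557) = 1/(24*213*(1/2557)) = 1/(5112/2557) = 2557/5112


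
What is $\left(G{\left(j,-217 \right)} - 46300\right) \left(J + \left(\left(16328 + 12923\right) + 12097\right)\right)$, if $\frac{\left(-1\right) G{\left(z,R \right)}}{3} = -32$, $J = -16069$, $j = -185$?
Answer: $-1167990916$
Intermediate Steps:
$G{\left(z,R \right)} = 96$ ($G{\left(z,R \right)} = \left(-3\right) \left(-32\right) = 96$)
$\left(G{\left(j,-217 \right)} - 46300\right) \left(J + \left(\left(16328 + 12923\right) + 12097\right)\right) = \left(96 - 46300\right) \left(-16069 + \left(\left(16328 + 12923\right) + 12097\right)\right) = - 46204 \left(-16069 + \left(29251 + 12097\right)\right) = - 46204 \left(-16069 + 41348\right) = \left(-46204\right) 25279 = -1167990916$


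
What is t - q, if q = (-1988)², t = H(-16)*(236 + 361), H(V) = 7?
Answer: -3947965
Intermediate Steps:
t = 4179 (t = 7*(236 + 361) = 7*597 = 4179)
q = 3952144
t - q = 4179 - 1*3952144 = 4179 - 3952144 = -3947965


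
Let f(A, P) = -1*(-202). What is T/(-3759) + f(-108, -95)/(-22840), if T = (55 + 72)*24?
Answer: -11729273/14309260 ≈ -0.81970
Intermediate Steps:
T = 3048 (T = 127*24 = 3048)
f(A, P) = 202
T/(-3759) + f(-108, -95)/(-22840) = 3048/(-3759) + 202/(-22840) = 3048*(-1/3759) + 202*(-1/22840) = -1016/1253 - 101/11420 = -11729273/14309260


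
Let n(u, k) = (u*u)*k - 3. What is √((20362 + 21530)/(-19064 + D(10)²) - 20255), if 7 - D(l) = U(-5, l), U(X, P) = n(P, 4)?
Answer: 2*I*√5601236093537/33259 ≈ 142.32*I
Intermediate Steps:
n(u, k) = -3 + k*u² (n(u, k) = u²*k - 3 = k*u² - 3 = -3 + k*u²)
U(X, P) = -3 + 4*P²
D(l) = 10 - 4*l² (D(l) = 7 - (-3 + 4*l²) = 7 + (3 - 4*l²) = 10 - 4*l²)
√((20362 + 21530)/(-19064 + D(10)²) - 20255) = √((20362 + 21530)/(-19064 + (10 - 4*10²)²) - 20255) = √(41892/(-19064 + (10 - 4*100)²) - 20255) = √(41892/(-19064 + (10 - 400)²) - 20255) = √(41892/(-19064 + (-390)²) - 20255) = √(41892/(-19064 + 152100) - 20255) = √(41892/133036 - 20255) = √(41892*(1/133036) - 20255) = √(10473/33259 - 20255) = √(-673650572/33259) = 2*I*√5601236093537/33259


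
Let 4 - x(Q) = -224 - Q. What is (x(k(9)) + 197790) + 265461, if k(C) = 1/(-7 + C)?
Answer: 926959/2 ≈ 4.6348e+5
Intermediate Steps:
x(Q) = 228 + Q (x(Q) = 4 - (-224 - Q) = 4 + (224 + Q) = 228 + Q)
(x(k(9)) + 197790) + 265461 = ((228 + 1/(-7 + 9)) + 197790) + 265461 = ((228 + 1/2) + 197790) + 265461 = ((228 + ½) + 197790) + 265461 = (457/2 + 197790) + 265461 = 396037/2 + 265461 = 926959/2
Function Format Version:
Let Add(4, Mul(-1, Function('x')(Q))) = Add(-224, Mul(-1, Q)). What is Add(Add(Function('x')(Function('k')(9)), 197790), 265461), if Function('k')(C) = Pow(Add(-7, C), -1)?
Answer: Rational(926959, 2) ≈ 4.6348e+5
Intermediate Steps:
Function('x')(Q) = Add(228, Q) (Function('x')(Q) = Add(4, Mul(-1, Add(-224, Mul(-1, Q)))) = Add(4, Add(224, Q)) = Add(228, Q))
Add(Add(Function('x')(Function('k')(9)), 197790), 265461) = Add(Add(Add(228, Pow(Add(-7, 9), -1)), 197790), 265461) = Add(Add(Add(228, Pow(2, -1)), 197790), 265461) = Add(Add(Add(228, Rational(1, 2)), 197790), 265461) = Add(Add(Rational(457, 2), 197790), 265461) = Add(Rational(396037, 2), 265461) = Rational(926959, 2)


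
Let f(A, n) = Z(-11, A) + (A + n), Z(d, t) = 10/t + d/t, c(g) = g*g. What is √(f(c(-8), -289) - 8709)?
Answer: I*√571777/8 ≈ 94.52*I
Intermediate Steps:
c(g) = g²
f(A, n) = A + n - 1/A (f(A, n) = (10 - 11)/A + (A + n) = -1/A + (A + n) = A + n - 1/A)
√(f(c(-8), -289) - 8709) = √(((-8)² - 289 - 1/((-8)²)) - 8709) = √((64 - 289 - 1/64) - 8709) = √(-14401/64 - 8709) = √(-571777/64) = I*√571777/8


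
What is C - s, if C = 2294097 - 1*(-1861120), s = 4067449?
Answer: 87768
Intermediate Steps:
C = 4155217 (C = 2294097 + 1861120 = 4155217)
C - s = 4155217 - 1*4067449 = 4155217 - 4067449 = 87768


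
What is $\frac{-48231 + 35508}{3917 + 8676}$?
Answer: $- \frac{12723}{12593} \approx -1.0103$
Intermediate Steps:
$\frac{-48231 + 35508}{3917 + 8676} = - \frac{12723}{12593}$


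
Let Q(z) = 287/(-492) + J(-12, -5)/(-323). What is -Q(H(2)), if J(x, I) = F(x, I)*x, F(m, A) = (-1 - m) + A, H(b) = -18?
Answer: 1397/3876 ≈ 0.36042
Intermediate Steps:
F(m, A) = -1 + A - m
J(x, I) = x*(-1 + I - x) (J(x, I) = (-1 + I - x)*x = x*(-1 + I - x))
Q(z) = -1397/3876 (Q(z) = 287/(-492) - 12*(-1 - 5 - 1*(-12))/(-323) = 287*(-1/492) - 12*(-1 - 5 + 12)*(-1/323) = -7/12 - 12*6*(-1/323) = -7/12 - 72*(-1/323) = -7/12 + 72/323 = -1397/3876)
-Q(H(2)) = -1*(-1397/3876) = 1397/3876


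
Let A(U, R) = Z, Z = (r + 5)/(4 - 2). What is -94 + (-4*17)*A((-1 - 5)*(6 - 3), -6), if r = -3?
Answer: -162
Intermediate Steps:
Z = 1 (Z = (-3 + 5)/(4 - 2) = 2/2 = 2*(½) = 1)
A(U, R) = 1
-94 + (-4*17)*A((-1 - 5)*(6 - 3), -6) = -94 - 4*17*1 = -94 - 68*1 = -94 - 68 = -162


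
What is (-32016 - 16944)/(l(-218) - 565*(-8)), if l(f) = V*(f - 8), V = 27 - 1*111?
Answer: -3060/1469 ≈ -2.0830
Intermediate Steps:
V = -84 (V = 27 - 111 = -84)
l(f) = 672 - 84*f (l(f) = -84*(f - 8) = -84*(-8 + f) = 672 - 84*f)
(-32016 - 16944)/(l(-218) - 565*(-8)) = (-32016 - 16944)/((672 - 84*(-218)) - 565*(-8)) = -48960/((672 + 18312) + 4520) = -48960/(18984 + 4520) = -48960/23504 = -48960*1/23504 = -3060/1469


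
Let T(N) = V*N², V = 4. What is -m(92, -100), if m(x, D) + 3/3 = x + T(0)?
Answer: -91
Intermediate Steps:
T(N) = 4*N²
m(x, D) = -1 + x (m(x, D) = -1 + (x + 4*0²) = -1 + (x + 4*0) = -1 + (x + 0) = -1 + x)
-m(92, -100) = -(-1 + 92) = -1*91 = -91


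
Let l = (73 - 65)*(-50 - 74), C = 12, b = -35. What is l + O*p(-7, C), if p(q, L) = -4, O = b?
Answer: -852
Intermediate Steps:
O = -35
l = -992 (l = 8*(-124) = -992)
l + O*p(-7, C) = -992 - 35*(-4) = -992 + 140 = -852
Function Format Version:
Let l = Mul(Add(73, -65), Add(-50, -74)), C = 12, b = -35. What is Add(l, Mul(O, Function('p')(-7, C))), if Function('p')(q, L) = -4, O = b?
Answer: -852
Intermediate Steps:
O = -35
l = -992 (l = Mul(8, -124) = -992)
Add(l, Mul(O, Function('p')(-7, C))) = Add(-992, Mul(-35, -4)) = Add(-992, 140) = -852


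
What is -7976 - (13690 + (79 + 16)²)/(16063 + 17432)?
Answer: -693971/87 ≈ -7976.7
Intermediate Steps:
-7976 - (13690 + (79 + 16)²)/(16063 + 17432) = -7976 - (13690 + 95²)/33495 = -7976 - (13690 + 9025)/33495 = -7976 - 22715/33495 = -7976 - 1*59/87 = -7976 - 59/87 = -693971/87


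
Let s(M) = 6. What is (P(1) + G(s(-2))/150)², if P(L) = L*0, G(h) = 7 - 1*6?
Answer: 1/22500 ≈ 4.4444e-5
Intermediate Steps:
G(h) = 1 (G(h) = 7 - 6 = 1)
P(L) = 0
(P(1) + G(s(-2))/150)² = (0 + 1/150)² = (1/150)² = 1/22500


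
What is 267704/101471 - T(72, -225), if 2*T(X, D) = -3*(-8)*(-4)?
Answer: 5138312/101471 ≈ 50.638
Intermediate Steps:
T(X, D) = -48 (T(X, D) = (-3*(-8)*(-4))/2 = (24*(-4))/2 = (1/2)*(-96) = -48)
267704/101471 - T(72, -225) = 267704/101471 - 1*(-48) = 267704*(1/101471) + 48 = 267704/101471 + 48 = 5138312/101471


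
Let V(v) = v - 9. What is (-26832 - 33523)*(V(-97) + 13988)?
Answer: -837848110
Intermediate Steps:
V(v) = -9 + v
(-26832 - 33523)*(V(-97) + 13988) = (-26832 - 33523)*((-9 - 97) + 13988) = -60355*(-106 + 13988) = -60355*13882 = -837848110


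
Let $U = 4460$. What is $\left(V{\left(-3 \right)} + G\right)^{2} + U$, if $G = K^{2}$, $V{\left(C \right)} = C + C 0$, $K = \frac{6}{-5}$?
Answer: $\frac{2789021}{625} \approx 4462.4$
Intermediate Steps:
$K = - \frac{6}{5}$ ($K = 6 \left(- \frac{1}{5}\right) = - \frac{6}{5} \approx -1.2$)
$V{\left(C \right)} = C$ ($V{\left(C \right)} = C + 0 = C$)
$G = \frac{36}{25}$ ($G = \left(- \frac{6}{5}\right)^{2} = \frac{36}{25} \approx 1.44$)
$\left(V{\left(-3 \right)} + G\right)^{2} + U = \left(-3 + \frac{36}{25}\right)^{2} + 4460 = \left(- \frac{39}{25}\right)^{2} + 4460 = \frac{1521}{625} + 4460 = \frac{2789021}{625}$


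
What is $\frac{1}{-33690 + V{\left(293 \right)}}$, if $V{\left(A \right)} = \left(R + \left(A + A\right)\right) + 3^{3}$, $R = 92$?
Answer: $- \frac{1}{32985} \approx -3.0317 \cdot 10^{-5}$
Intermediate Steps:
$V{\left(A \right)} = 119 + 2 A$ ($V{\left(A \right)} = \left(92 + \left(A + A\right)\right) + 3^{3} = \left(92 + 2 A\right) + 27 = 119 + 2 A$)
$\frac{1}{-33690 + V{\left(293 \right)}} = \frac{1}{-33690 + \left(119 + 2 \cdot 293\right)} = \frac{1}{-33690 + \left(119 + 586\right)} = \frac{1}{-33690 + 705} = \frac{1}{-32985} = - \frac{1}{32985}$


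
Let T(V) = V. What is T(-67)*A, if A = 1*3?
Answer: -201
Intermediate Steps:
A = 3
T(-67)*A = -67*3 = -201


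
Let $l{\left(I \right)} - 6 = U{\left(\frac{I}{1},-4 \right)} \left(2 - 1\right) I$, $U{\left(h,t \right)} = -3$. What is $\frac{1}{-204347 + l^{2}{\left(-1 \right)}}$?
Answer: $- \frac{1}{204266} \approx -4.8956 \cdot 10^{-6}$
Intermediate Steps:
$l{\left(I \right)} = 6 - 3 I$ ($l{\left(I \right)} = 6 + - 3 \left(2 - 1\right) I = 6 + \left(-3\right) 1 I = 6 - 3 I$)
$\frac{1}{-204347 + l^{2}{\left(-1 \right)}} = \frac{1}{-204347 + \left(6 - -3\right)^{2}} = \frac{1}{-204347 + \left(6 + 3\right)^{2}} = \frac{1}{-204347 + 9^{2}} = \frac{1}{-204347 + 81} = \frac{1}{-204266} = - \frac{1}{204266}$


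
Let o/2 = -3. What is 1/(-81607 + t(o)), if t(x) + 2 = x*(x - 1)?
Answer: -1/81567 ≈ -1.2260e-5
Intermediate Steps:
o = -6 (o = 2*(-3) = -6)
t(x) = -2 + x*(-1 + x) (t(x) = -2 + x*(x - 1) = -2 + x*(-1 + x))
1/(-81607 + t(o)) = 1/(-81607 + (-2 + (-6)² - 1*(-6))) = 1/(-81607 + (-2 + 36 + 6)) = 1/(-81607 + 40) = 1/(-81567) = -1/81567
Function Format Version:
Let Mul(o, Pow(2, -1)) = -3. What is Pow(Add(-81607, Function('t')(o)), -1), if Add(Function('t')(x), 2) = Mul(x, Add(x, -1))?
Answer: Rational(-1, 81567) ≈ -1.2260e-5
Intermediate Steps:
o = -6 (o = Mul(2, -3) = -6)
Function('t')(x) = Add(-2, Mul(x, Add(-1, x))) (Function('t')(x) = Add(-2, Mul(x, Add(x, -1))) = Add(-2, Mul(x, Add(-1, x))))
Pow(Add(-81607, Function('t')(o)), -1) = Pow(Add(-81607, Add(-2, Pow(-6, 2), Mul(-1, -6))), -1) = Pow(Add(-81607, Add(-2, 36, 6)), -1) = Pow(Add(-81607, 40), -1) = Pow(-81567, -1) = Rational(-1, 81567)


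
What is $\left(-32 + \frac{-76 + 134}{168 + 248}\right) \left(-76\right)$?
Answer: $\frac{125913}{52} \approx 2421.4$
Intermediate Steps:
$\left(-32 + \frac{-76 + 134}{168 + 248}\right) \left(-76\right) = \left(-32 + \frac{58}{416}\right) \left(-76\right) = \left(-32 + 58 \cdot \frac{1}{416}\right) \left(-76\right) = \left(-32 + \frac{29}{208}\right) \left(-76\right) = \left(- \frac{6627}{208}\right) \left(-76\right) = \frac{125913}{52}$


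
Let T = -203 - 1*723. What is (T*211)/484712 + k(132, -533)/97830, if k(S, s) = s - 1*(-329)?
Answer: -1601124469/3951614580 ≈ -0.40518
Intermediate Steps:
T = -926 (T = -203 - 723 = -926)
k(S, s) = 329 + s (k(S, s) = s + 329 = 329 + s)
(T*211)/484712 + k(132, -533)/97830 = -926*211/484712 + (329 - 533)/97830 = -195386*1/484712 - 204*1/97830 = -97693/242356 - 34/16305 = -1601124469/3951614580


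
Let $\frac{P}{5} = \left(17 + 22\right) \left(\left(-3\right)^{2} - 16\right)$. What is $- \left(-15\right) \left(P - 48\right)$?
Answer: $-21195$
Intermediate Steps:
$P = -1365$ ($P = 5 \left(17 + 22\right) \left(\left(-3\right)^{2} - 16\right) = 5 \cdot 39 \left(9 - 16\right) = 5 \cdot 39 \left(-7\right) = 5 \left(-273\right) = -1365$)
$- \left(-15\right) \left(P - 48\right) = - \left(-15\right) \left(-1365 - 48\right) = - \left(-15\right) \left(-1413\right) = \left(-1\right) 21195 = -21195$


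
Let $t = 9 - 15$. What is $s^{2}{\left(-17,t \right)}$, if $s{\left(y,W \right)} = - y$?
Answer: $289$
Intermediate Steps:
$t = -6$
$s^{2}{\left(-17,t \right)} = \left(\left(-1\right) \left(-17\right)\right)^{2} = 17^{2} = 289$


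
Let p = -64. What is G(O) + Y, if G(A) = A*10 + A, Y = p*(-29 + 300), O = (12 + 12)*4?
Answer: -16288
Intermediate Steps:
O = 96 (O = 24*4 = 96)
Y = -17344 (Y = -64*(-29 + 300) = -64*271 = -17344)
G(A) = 11*A (G(A) = 10*A + A = 11*A)
G(O) + Y = 11*96 - 17344 = 1056 - 17344 = -16288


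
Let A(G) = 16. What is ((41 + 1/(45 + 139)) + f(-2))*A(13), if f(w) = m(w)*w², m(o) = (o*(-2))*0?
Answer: 15090/23 ≈ 656.09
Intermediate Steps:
m(o) = 0 (m(o) = -2*o*0 = 0)
f(w) = 0 (f(w) = 0*w² = 0)
((41 + 1/(45 + 139)) + f(-2))*A(13) = ((41 + 1/(45 + 139)) + 0)*16 = ((41 + 1/184) + 0)*16 = (7545/184 + 0)*16 = (7545/184)*16 = 15090/23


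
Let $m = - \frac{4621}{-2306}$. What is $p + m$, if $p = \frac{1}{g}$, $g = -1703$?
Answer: $\frac{7867257}{3927118} \approx 2.0033$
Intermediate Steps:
$p = - \frac{1}{1703}$ ($p = \frac{1}{-1703} = - \frac{1}{1703} \approx -0.0005872$)
$m = \frac{4621}{2306}$ ($m = \left(-4621\right) \left(- \frac{1}{2306}\right) = \frac{4621}{2306} \approx 2.0039$)
$p + m = - \frac{1}{1703} + \frac{4621}{2306} = \frac{7867257}{3927118}$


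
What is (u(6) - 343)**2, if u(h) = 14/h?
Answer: 1044484/9 ≈ 1.1605e+5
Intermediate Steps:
(u(6) - 343)**2 = (14/6 - 343)**2 = (14*(1/6) - 343)**2 = (7/3 - 343)**2 = (-1022/3)**2 = 1044484/9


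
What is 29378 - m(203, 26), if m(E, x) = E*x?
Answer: 24100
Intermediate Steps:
29378 - m(203, 26) = 29378 - 203*26 = 29378 - 1*5278 = 29378 - 5278 = 24100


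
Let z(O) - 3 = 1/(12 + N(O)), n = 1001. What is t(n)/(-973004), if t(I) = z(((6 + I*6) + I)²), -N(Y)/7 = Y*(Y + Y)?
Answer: -101593201396871525/32950197110653860761368 ≈ -3.0832e-6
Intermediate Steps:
N(Y) = -14*Y² (N(Y) = -7*Y*(Y + Y) = -7*Y*2*Y = -14*Y²)
z(O) = 3 + 1/(12 - 14*O²)
t(I) = (-37 + 42*(6 + 7*I)⁴)/(2*(-6 + 7*(6 + 7*I)⁴)) (t(I) = (-37 + 42*(((6 + I*6) + I)²)²)/(2*(-6 + 7*(((6 + I*6) + I)²)²)) = (-37 + 42*(((6 + 6*I) + I)²)²)/(2*(-6 + 7*(((6 + 6*I) + I)²)²)) = (-37 + 42*((6 + 7*I)²)²)/(2*(-6 + 7*((6 + 7*I)²)²)) = (-37 + 42*(6 + 7*I)⁴)/(2*(-6 + 7*(6 + 7*I)⁴)))
t(n)/(-973004) = ((-37 + 42*(6 + 7*1001)⁴)/(2*(-6 + 7*(6 + 7*1001)⁴)))/(-973004) = ((-37 + 42*(6 + 7007)⁴)/(2*(-6 + 7*(6 + 7007)⁴)))*(-1/973004) = ((-37 + 42*7013⁴)/(2*(-6 + 7*7013⁴)))*(-1/973004) = ((-37 + 42*2418885747544561)/(2*(-6 + 7*2418885747544561)))*(-1/973004) = ((-37 + 101593201396871562)/(2*(-6 + 16932200232811927)))*(-1/973004) = ((½)*101593201396871525/16932200232811921)*(-1/973004) = ((½)*(1/16932200232811921)*101593201396871525)*(-1/973004) = (101593201396871525/33864400465623842)*(-1/973004) = -101593201396871525/32950197110653860761368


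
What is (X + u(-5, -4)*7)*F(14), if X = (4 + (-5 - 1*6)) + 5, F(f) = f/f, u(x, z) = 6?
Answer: 40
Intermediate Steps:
F(f) = 1
X = -2 (X = (4 + (-5 - 6)) + 5 = (4 - 11) + 5 = -7 + 5 = -2)
(X + u(-5, -4)*7)*F(14) = (-2 + 6*7)*1 = (-2 + 42)*1 = 40*1 = 40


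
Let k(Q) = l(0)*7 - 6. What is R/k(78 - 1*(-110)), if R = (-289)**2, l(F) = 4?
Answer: 83521/22 ≈ 3796.4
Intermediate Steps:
R = 83521
k(Q) = 22 (k(Q) = 4*7 - 6 = 28 - 6 = 22)
R/k(78 - 1*(-110)) = 83521/22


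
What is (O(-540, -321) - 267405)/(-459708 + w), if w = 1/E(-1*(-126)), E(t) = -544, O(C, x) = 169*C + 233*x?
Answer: 235801152/250081153 ≈ 0.94290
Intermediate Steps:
w = -1/544 (w = 1/(-544) = -1/544 ≈ -0.0018382)
(O(-540, -321) - 267405)/(-459708 + w) = ((169*(-540) + 233*(-321)) - 267405)/(-459708 - 1/544) = ((-91260 - 74793) - 267405)/(-250081153/544) = (-166053 - 267405)*(-544/250081153) = -433458*(-544/250081153) = 235801152/250081153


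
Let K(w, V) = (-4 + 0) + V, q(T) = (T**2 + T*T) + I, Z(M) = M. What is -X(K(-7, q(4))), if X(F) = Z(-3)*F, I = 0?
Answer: 84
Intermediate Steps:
q(T) = 2*T**2 (q(T) = (T**2 + T*T) + 0 = (T**2 + T**2) + 0 = 2*T**2 + 0 = 2*T**2)
K(w, V) = -4 + V
X(F) = -3*F
-X(K(-7, q(4))) = -(-3)*(-4 + 2*4**2) = -(-3)*(-4 + 2*16) = -(-3)*(-4 + 32) = -(-3)*28 = -1*(-84) = 84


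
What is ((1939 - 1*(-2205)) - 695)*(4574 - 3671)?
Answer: 3114447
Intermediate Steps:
((1939 - 1*(-2205)) - 695)*(4574 - 3671) = ((1939 + 2205) - 695)*903 = (4144 - 695)*903 = 3449*903 = 3114447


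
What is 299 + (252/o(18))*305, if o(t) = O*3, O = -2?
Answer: -12511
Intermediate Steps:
o(t) = -6 (o(t) = -2*3 = -6)
299 + (252/o(18))*305 = 299 + (252/(-6))*305 = 299 + (252*(-⅙))*305 = 299 - 42*305 = 299 - 12810 = -12511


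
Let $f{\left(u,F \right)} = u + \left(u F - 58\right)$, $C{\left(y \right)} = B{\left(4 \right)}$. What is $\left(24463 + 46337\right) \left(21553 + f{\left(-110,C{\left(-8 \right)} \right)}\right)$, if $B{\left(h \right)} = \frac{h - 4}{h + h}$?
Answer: $1514058000$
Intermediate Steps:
$B{\left(h \right)} = \frac{-4 + h}{2 h}$
$C{\left(y \right)} = 0$ ($C{\left(y \right)} = \frac{-4 + 4}{2 \cdot 4} = \frac{1}{2} \cdot \frac{1}{4} \cdot 0 = 0$)
$f{\left(u,F \right)} = -58 + u + F u$ ($f{\left(u,F \right)} = u + \left(F u - 58\right) = u + \left(-58 + F u\right) = -58 + u + F u$)
$\left(24463 + 46337\right) \left(21553 + f{\left(-110,C{\left(-8 \right)} \right)}\right) = \left(24463 + 46337\right) \left(21553 - 168\right) = 70800 \left(21553 - 168\right) = 70800 \cdot 21385 = 1514058000$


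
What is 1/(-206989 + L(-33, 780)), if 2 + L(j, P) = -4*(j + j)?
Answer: -1/206727 ≈ -4.8373e-6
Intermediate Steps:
L(j, P) = -2 - 8*j (L(j, P) = -2 - 4*(j + j) = -2 - 8*j)
1/(-206989 + L(-33, 780)) = 1/(-206989 + (-2 - 8*(-33))) = 1/(-206989 + (-2 + 264)) = 1/(-206989 + 262) = 1/(-206727) = -1/206727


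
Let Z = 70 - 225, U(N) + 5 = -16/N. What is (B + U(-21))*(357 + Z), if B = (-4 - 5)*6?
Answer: -247046/21 ≈ -11764.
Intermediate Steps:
U(N) = -5 - 16/N
B = -54 (B = -9*6 = -54)
Z = -155
(B + U(-21))*(357 + Z) = (-54 + (-5 - 16/(-21)))*(357 - 155) = (-54 + (-5 - 16*(-1/21)))*202 = (-54 + (-5 + 16/21))*202 = (-54 - 89/21)*202 = -1223/21*202 = -247046/21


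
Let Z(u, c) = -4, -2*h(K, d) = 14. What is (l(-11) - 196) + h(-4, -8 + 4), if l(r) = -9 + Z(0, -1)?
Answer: -216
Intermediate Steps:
h(K, d) = -7 (h(K, d) = -½*14 = -7)
l(r) = -13 (l(r) = -9 - 4 = -13)
(l(-11) - 196) + h(-4, -8 + 4) = (-13 - 196) - 7 = -209 - 7 = -216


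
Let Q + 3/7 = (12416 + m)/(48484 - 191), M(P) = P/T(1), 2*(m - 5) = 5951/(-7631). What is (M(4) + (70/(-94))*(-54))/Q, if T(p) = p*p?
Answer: -1531585257748/5936770361 ≈ -257.98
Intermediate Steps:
m = 70359/15262 (m = 5 + (5951/(-7631))/2 = 5 + (5951*(-1/7631))/2 = 5 + (½)*(-5951/7631) = 5 - 5951/15262 = 70359/15262 ≈ 4.6101)
T(p) = p²
M(P) = P (M(P) = P/(1²) = P/1 = P*1 = P)
Q = -126314263/737047766 (Q = -3/7 + (12416 + 70359/15262)/(48484 - 191) = -3/7 + (189563351/15262)/48293 = -3/7 + (189563351/15262)*(1/48293) = -3/7 + 189563351/737047766 = -126314263/737047766 ≈ -0.17138)
(M(4) + (70/(-94))*(-54))/Q = (4 + (70/(-94))*(-54))/(-126314263/737047766) = (4 + (70*(-1/94))*(-54))*(-737047766/126314263) = (4 - 35/47*(-54))*(-737047766/126314263) = (4 + 1890/47)*(-737047766/126314263) = (2078/47)*(-737047766/126314263) = -1531585257748/5936770361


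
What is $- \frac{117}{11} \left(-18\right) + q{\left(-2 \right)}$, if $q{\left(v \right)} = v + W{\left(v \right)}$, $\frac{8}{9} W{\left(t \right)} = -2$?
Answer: $\frac{8237}{44} \approx 187.2$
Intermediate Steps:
$W{\left(t \right)} = - \frac{9}{4}$ ($W{\left(t \right)} = \frac{9}{8} \left(-2\right) = - \frac{9}{4}$)
$q{\left(v \right)} = - \frac{9}{4} + v$ ($q{\left(v \right)} = v - \frac{9}{4} = - \frac{9}{4} + v$)
$- \frac{117}{11} \left(-18\right) + q{\left(-2 \right)} = - \frac{117}{11} \left(-18\right) - \frac{17}{4} = \left(-117\right) \frac{1}{11} \left(-18\right) - \frac{17}{4} = \left(- \frac{117}{11}\right) \left(-18\right) - \frac{17}{4} = \frac{2106}{11} - \frac{17}{4} = \frac{8237}{44}$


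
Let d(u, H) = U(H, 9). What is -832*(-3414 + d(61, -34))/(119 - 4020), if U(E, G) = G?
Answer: -2832960/3901 ≈ -726.21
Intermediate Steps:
d(u, H) = 9
-832*(-3414 + d(61, -34))/(119 - 4020) = -832*(-3414 + 9)/(119 - 4020) = -832/((-3901/(-3405))) = -832/((-3901*(-1/3405))) = -832/3901/3405 = -832*3405/3901 = -2832960/3901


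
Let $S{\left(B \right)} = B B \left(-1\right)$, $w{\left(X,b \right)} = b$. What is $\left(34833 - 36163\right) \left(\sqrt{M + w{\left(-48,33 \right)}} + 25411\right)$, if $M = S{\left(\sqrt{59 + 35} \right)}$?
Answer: $-33796630 - 1330 i \sqrt{61} \approx -3.3797 \cdot 10^{7} - 10388.0 i$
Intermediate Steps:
$S{\left(B \right)} = - B^{2}$ ($S{\left(B \right)} = B^{2} \left(-1\right) = - B^{2}$)
$M = -94$ ($M = - \left(\sqrt{59 + 35}\right)^{2} = - \left(\sqrt{94}\right)^{2} = \left(-1\right) 94 = -94$)
$\left(34833 - 36163\right) \left(\sqrt{M + w{\left(-48,33 \right)}} + 25411\right) = \left(34833 - 36163\right) \left(\sqrt{-94 + 33} + 25411\right) = - 1330 \left(\sqrt{-61} + 25411\right) = - 1330 \left(i \sqrt{61} + 25411\right) = - 1330 \left(25411 + i \sqrt{61}\right) = -33796630 - 1330 i \sqrt{61}$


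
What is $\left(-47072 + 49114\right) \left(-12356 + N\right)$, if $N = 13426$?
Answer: $2184940$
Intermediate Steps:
$\left(-47072 + 49114\right) \left(-12356 + N\right) = \left(-47072 + 49114\right) \left(-12356 + 13426\right) = 2042 \cdot 1070 = 2184940$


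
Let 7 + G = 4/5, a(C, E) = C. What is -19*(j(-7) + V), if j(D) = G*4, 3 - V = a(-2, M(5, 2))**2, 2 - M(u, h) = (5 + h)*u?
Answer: 2451/5 ≈ 490.20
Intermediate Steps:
M(u, h) = 2 - u*(5 + h) (M(u, h) = 2 - (5 + h)*u = 2 - u*(5 + h))
G = -31/5 (G = -7 + 4/5 = -31/5 ≈ -6.2000)
V = -1 (V = 3 - 1*(-2)**2 = 3 - 1*4 = 3 - 4 = -1)
j(D) = -124/5 (j(D) = -31/5*4 = -124/5)
-19*(j(-7) + V) = -19*(-124/5 - 1) = -19*(-129/5) = 2451/5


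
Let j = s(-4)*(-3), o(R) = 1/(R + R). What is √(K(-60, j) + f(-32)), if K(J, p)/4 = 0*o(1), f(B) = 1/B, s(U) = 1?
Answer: I*√2/8 ≈ 0.17678*I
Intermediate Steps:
o(R) = 1/(2*R)
j = -3 (j = 1*(-3) = -3)
K(J, p) = 0 (K(J, p) = 4*(0*((½)/1)) = 4*(0*((½)*1)) = 4*(0*(½)) = 4*0 = 0)
√(K(-60, j) + f(-32)) = √(0 + 1/(-32)) = √(0 - 1/32) = √(-1/32) = I*√2/8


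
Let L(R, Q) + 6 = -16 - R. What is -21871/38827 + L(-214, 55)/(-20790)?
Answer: -77025479/134535555 ≈ -0.57253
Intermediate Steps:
L(R, Q) = -22 - R (L(R, Q) = -6 + (-16 - R) = -22 - R)
-21871/38827 + L(-214, 55)/(-20790) = -21871/38827 + (-22 - 1*(-214))/(-20790) = -21871*1/38827 + (-22 + 214)*(-1/20790) = -21871/38827 + 192*(-1/20790) = -21871/38827 - 32/3465 = -77025479/134535555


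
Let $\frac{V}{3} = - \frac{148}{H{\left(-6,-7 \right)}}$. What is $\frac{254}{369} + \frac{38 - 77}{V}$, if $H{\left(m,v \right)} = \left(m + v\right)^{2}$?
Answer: $\frac{848285}{54612} \approx 15.533$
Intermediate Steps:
$V = - \frac{444}{169}$ ($V = 3 \left(- \frac{148}{\left(-6 - 7\right)^{2}}\right) = 3 \left(- \frac{148}{\left(-13\right)^{2}}\right) = 3 \left(- \frac{148}{169}\right) = - \frac{444}{169} \approx -2.6272$)
$\frac{254}{369} + \frac{38 - 77}{V} = \frac{254}{369} + \frac{38 - 77}{- \frac{444}{169}} = 254 \cdot \frac{1}{369} - - \frac{2197}{148} = \frac{254}{369} + \frac{2197}{148} = \frac{848285}{54612}$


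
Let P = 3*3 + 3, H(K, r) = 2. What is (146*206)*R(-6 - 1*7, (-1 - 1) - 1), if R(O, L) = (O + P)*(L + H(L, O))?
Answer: 30076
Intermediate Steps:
P = 12 (P = 9 + 3 = 12)
R(O, L) = (2 + L)*(12 + O) (R(O, L) = (O + 12)*(L + 2) = (12 + O)*(2 + L) = (2 + L)*(12 + O))
(146*206)*R(-6 - 1*7, (-1 - 1) - 1) = (146*206)*(24 + 2*(-6 - 1*7) + 12*((-1 - 1) - 1) + ((-1 - 1) - 1)*(-6 - 1*7)) = 30076*(24 + 2*(-6 - 7) + 12*(-2 - 1) + (-2 - 1)*(-6 - 7)) = 30076*(24 + 2*(-13) + 12*(-3) - 3*(-13)) = 30076*(24 - 26 - 36 + 39) = 30076*1 = 30076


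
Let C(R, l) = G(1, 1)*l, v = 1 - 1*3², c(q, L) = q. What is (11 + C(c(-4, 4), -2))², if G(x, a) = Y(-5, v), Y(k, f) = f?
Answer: 729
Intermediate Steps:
v = -8 (v = 1 - 1*9 = 1 - 9 = -8)
G(x, a) = -8
C(R, l) = -8*l
(11 + C(c(-4, 4), -2))² = (11 - 8*(-2))² = (11 + 16)² = 27² = 729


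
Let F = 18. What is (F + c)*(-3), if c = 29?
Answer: -141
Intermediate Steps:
(F + c)*(-3) = (18 + 29)*(-3) = 47*(-3) = -141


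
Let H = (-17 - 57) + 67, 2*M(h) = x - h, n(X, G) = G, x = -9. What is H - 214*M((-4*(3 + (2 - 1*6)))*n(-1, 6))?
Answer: 3524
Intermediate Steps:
M(h) = -9/2 - h/2 (M(h) = (-9 - h)/2 = -9/2 - h/2)
H = -7 (H = -74 + 67 = -7)
H - 214*M((-4*(3 + (2 - 1*6)))*n(-1, 6)) = -7 - 214*(-9/2 - (-4*(3 + (2 - 1*6)))*6/2) = -7 - 214*(-9/2 - (-4*(3 + (2 - 6)))*6/2) = -7 - 214*(-9/2 - (-4*(3 - 4))*6/2) = -7 - 214*(-9/2 - (-4*(-1))*6/2) = -7 - 214*(-9/2 - 2*6) = -7 - 214*(-9/2 - 1/2*24) = -7 - 214*(-9/2 - 12) = -7 - 214*(-33/2) = -7 + 3531 = 3524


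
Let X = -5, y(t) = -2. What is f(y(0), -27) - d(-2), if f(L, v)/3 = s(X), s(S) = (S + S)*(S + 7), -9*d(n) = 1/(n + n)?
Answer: -2161/36 ≈ -60.028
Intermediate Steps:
d(n) = -1/(18*n) (d(n) = -1/(9*(n + n)) = -1/(2*n)/9 = -1/(18*n))
s(S) = 2*S*(7 + S) (s(S) = (2*S)*(7 + S) = 2*S*(7 + S))
f(L, v) = -60 (f(L, v) = 3*(2*(-5)*(7 - 5)) = 3*(2*(-5)*2) = 3*(-20) = -60)
f(y(0), -27) - d(-2) = -60 - (-1)/(18*(-2)) = -60 - (-1)*(-1)/(18*2) = -60 - 1*1/36 = -60 - 1/36 = -2161/36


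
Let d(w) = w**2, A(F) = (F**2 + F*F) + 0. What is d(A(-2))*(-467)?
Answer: -29888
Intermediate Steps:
A(F) = 2*F**2 (A(F) = (F**2 + F**2) + 0 = 2*F**2 + 0 = 2*F**2)
d(A(-2))*(-467) = (2*(-2)**2)**2*(-467) = (2*4)**2*(-467) = 8**2*(-467) = 64*(-467) = -29888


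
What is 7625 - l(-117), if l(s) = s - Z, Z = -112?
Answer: 7630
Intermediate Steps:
l(s) = 112 + s (l(s) = s - 1*(-112) = s + 112 = 112 + s)
7625 - l(-117) = 7625 - (112 - 117) = 7625 - 1*(-5) = 7625 + 5 = 7630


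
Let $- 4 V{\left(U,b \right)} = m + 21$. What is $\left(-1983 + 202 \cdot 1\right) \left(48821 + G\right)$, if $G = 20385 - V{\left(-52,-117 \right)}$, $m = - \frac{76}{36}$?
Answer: $- \frac{2218757333}{18} \approx -1.2326 \cdot 10^{8}$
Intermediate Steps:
$m = - \frac{19}{9}$ ($m = \left(-76\right) \frac{1}{36} = - \frac{19}{9} \approx -2.1111$)
$V{\left(U,b \right)} = - \frac{85}{18}$ ($V{\left(U,b \right)} = - \frac{- \frac{19}{9} + 21}{4} = \left(- \frac{1}{4}\right) \frac{170}{9} = - \frac{85}{18}$)
$G = \frac{367015}{18}$ ($G = 20385 - - \frac{85}{18} = 20385 + \frac{85}{18} = \frac{367015}{18} \approx 20390.0$)
$\left(-1983 + 202 \cdot 1\right) \left(48821 + G\right) = \left(-1983 + 202 \cdot 1\right) \left(48821 + \frac{367015}{18}\right) = \left(-1983 + 202\right) \frac{1245793}{18} = \left(-1781\right) \frac{1245793}{18} = - \frac{2218757333}{18}$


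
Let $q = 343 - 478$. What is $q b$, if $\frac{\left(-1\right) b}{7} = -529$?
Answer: $-499905$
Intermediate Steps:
$q = -135$ ($q = 343 - 478 = -135$)
$b = 3703$ ($b = \left(-7\right) \left(-529\right) = 3703$)
$q b = \left(-135\right) 3703 = -499905$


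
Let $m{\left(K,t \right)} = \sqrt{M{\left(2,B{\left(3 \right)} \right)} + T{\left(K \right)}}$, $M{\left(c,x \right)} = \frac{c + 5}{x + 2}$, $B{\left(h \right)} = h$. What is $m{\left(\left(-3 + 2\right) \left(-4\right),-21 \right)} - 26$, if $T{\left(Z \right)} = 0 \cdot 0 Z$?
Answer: $-26 + \frac{\sqrt{35}}{5} \approx -24.817$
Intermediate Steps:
$M{\left(c,x \right)} = \frac{5 + c}{2 + x}$
$T{\left(Z \right)} = 0$ ($T{\left(Z \right)} = 0 \cdot 0 = 0$)
$m{\left(K,t \right)} = \frac{\sqrt{35}}{5}$ ($m{\left(K,t \right)} = \sqrt{\frac{5 + 2}{2 + 3} + 0} = \sqrt{\frac{1}{5} \cdot 7 + 0} = \sqrt{\frac{7}{5} + 0} = \sqrt{\frac{7}{5}} = \frac{\sqrt{35}}{5}$)
$m{\left(\left(-3 + 2\right) \left(-4\right),-21 \right)} - 26 = \frac{\sqrt{35}}{5} - 26 = -26 + \frac{\sqrt{35}}{5}$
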